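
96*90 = 8640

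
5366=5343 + 23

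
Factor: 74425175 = 5^2*11^1* 127^1*2131^1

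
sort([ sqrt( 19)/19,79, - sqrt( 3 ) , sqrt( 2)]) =[ - sqrt( 3),sqrt( 19)/19,sqrt ( 2 ),  79 ]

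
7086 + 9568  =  16654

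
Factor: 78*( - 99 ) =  - 7722= - 2^1*3^3*11^1*13^1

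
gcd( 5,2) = 1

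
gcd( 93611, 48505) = 1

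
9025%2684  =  973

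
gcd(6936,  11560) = 2312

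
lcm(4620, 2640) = 18480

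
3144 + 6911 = 10055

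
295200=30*9840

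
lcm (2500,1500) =7500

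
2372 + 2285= 4657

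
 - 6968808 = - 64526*108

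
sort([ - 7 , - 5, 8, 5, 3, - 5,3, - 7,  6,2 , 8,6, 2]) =[ - 7,-7,-5,-5, 2 , 2,3,3,  5,  6, 6,8,8]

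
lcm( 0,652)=0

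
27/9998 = 27/9998  =  0.00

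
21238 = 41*518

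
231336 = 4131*56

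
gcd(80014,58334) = 2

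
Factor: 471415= 5^1  *7^1*13469^1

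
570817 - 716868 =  - 146051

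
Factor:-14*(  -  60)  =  840=2^3*3^1*5^1*7^1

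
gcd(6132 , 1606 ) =146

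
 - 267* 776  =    -  207192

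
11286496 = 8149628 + 3136868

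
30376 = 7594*4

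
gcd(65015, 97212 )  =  1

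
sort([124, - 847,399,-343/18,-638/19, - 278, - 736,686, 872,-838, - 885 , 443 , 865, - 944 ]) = [ - 944, - 885, -847 , - 838,  -  736,-278,-638/19,  -  343/18,124,399,  443,686,865, 872]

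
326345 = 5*65269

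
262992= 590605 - 327613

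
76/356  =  19/89 = 0.21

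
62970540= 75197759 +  - 12227219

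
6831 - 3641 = 3190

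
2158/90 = 1079/45  =  23.98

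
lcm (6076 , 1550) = 151900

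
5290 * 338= 1788020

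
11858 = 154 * 77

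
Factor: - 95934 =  - 2^1*3^1*59^1*271^1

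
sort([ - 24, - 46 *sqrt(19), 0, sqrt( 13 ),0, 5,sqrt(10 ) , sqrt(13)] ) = [-46*sqrt(19), - 24 , 0, 0, sqrt(10 ), sqrt( 13),  sqrt(13 ),5 ]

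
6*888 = 5328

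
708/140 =177/35 = 5.06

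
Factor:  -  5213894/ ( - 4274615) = 2^1*5^(- 1)*7^2 * 83^1*641^1*854923^(-1 )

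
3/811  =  3/811 = 0.00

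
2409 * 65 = 156585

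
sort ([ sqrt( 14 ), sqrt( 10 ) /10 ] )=[sqrt ( 10 )/10 , sqrt( 14)] 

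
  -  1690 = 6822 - 8512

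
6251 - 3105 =3146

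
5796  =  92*63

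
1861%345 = 136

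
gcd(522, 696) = 174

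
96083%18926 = 1453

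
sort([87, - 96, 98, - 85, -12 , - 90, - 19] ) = [ - 96, - 90, -85, - 19, - 12, 87,98] 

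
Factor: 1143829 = 1143829^1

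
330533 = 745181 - 414648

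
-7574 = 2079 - 9653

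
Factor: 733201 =7^1*104743^1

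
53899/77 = 699 + 76/77 = 699.99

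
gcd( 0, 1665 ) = 1665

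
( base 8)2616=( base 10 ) 1422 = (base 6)10330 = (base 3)1221200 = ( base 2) 10110001110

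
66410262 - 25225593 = 41184669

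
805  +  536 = 1341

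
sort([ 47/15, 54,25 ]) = [ 47/15, 25,54 ]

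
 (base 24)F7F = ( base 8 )21167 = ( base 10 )8823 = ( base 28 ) B73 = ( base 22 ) i51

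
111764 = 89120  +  22644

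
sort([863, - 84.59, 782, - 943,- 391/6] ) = [ -943, - 84.59, - 391/6 , 782,863]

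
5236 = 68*77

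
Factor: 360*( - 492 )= - 177120= - 2^5*3^3*5^1*41^1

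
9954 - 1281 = 8673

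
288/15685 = 288/15685 = 0.02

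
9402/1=9402 =9402.00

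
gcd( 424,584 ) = 8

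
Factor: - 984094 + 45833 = - 938261 = - 47^1*19963^1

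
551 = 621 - 70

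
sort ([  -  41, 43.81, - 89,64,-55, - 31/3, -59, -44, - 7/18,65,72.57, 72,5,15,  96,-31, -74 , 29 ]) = [- 89,  -  74, - 59,  -  55, - 44, - 41, - 31, -31/3,-7/18, 5,15,29 , 43.81, 64, 65,72,72.57,96]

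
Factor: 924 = 2^2 * 3^1 * 7^1*11^1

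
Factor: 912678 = 2^1 * 3^1*13^1 * 11701^1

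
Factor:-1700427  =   - 3^1*103^1 * 5503^1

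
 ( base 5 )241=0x47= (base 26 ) 2J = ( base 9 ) 78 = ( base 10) 71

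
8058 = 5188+2870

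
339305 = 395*859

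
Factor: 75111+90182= 165293  =  165293^1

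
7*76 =532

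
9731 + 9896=19627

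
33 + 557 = 590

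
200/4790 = 20/479 = 0.04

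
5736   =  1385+4351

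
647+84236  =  84883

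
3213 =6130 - 2917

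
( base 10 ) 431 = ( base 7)1154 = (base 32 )DF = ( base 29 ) ep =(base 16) 1AF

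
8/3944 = 1/493 = 0.00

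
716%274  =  168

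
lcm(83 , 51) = 4233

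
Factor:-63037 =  -13^2 * 373^1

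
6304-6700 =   -  396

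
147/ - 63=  - 7/3 = - 2.33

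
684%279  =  126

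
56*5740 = 321440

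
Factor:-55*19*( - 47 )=49115 = 5^1 * 11^1*19^1*47^1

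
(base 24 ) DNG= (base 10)8056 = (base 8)17570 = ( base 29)9gn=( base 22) GE4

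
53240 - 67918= - 14678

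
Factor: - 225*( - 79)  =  17775 = 3^2*5^2*79^1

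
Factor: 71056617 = 3^1*17^1* 193^1* 7219^1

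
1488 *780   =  1160640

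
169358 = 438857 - 269499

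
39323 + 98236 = 137559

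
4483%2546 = 1937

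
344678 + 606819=951497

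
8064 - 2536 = 5528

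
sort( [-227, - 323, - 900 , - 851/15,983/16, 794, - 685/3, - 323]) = [  -  900,-323,  -  323, - 685/3,- 227, - 851/15, 983/16,794]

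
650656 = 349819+300837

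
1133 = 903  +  230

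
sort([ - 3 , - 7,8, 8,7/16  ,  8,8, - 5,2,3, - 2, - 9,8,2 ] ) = [ - 9, - 7, - 5, - 3, - 2, 7/16,  2, 2,3,8, 8, 8,8, 8]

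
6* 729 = 4374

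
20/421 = 20/421 = 0.05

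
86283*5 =431415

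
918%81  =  27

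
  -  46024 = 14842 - 60866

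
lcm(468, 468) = 468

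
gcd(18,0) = 18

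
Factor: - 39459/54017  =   - 3^1*7^1*19^(-1 )  *  1879^1*2843^(-1)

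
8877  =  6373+2504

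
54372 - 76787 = -22415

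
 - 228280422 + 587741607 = 359461185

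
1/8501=1/8501 = 0.00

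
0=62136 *0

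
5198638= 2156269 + 3042369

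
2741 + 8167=10908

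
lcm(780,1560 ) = 1560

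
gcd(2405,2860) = 65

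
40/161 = 40/161   =  0.25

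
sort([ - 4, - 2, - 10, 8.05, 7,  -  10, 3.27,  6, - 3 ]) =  [ - 10, - 10, - 4,-3, -2,3.27, 6,7, 8.05 ]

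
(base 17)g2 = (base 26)AE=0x112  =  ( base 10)274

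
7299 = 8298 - 999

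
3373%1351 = 671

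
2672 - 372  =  2300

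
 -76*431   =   - 32756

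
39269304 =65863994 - 26594690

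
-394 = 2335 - 2729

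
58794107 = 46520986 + 12273121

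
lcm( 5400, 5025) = 361800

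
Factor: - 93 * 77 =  - 7161= - 3^1*7^1*11^1*31^1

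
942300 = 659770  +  282530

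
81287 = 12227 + 69060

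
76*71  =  5396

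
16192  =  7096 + 9096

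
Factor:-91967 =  - 91967^1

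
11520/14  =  822+6/7 = 822.86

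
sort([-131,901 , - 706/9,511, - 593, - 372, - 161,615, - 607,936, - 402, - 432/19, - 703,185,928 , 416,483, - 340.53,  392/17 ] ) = [  -  703, - 607,  -  593, - 402,-372, -340.53,  -  161,- 131, - 706/9,-432/19,392/17, 185 , 416,483,511, 615, 901,928 , 936]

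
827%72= 35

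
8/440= 1/55=0.02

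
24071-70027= - 45956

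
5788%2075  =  1638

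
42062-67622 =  -25560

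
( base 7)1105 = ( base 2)110001101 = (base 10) 397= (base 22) i1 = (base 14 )205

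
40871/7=5838 + 5/7 = 5838.71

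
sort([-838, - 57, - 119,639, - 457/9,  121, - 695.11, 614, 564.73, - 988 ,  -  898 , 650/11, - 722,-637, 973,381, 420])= [  -  988, - 898,  -  838, -722,-695.11, - 637, -119,-57,-457/9, 650/11 , 121, 381, 420, 564.73,614, 639, 973]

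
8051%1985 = 111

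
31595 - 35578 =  - 3983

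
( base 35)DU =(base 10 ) 485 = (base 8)745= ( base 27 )hq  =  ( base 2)111100101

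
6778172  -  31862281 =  - 25084109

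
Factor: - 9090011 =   -  7^1*1298573^1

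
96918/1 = 96918 = 96918.00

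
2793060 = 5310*526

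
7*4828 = 33796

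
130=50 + 80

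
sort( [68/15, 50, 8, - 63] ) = [ - 63,68/15,8,50]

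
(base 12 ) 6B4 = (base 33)ua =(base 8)1750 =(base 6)4344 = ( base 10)1000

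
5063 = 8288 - 3225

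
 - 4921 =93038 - 97959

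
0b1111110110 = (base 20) 2ae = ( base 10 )1014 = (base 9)1346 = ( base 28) 186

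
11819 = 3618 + 8201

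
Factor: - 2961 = -3^2*7^1*47^1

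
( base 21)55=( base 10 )110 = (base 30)3K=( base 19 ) 5F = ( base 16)6E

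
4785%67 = 28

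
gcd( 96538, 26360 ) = 2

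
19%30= 19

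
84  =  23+61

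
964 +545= 1509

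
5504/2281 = 5504/2281  =  2.41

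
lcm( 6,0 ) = 0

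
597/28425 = 199/9475= 0.02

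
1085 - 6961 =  - 5876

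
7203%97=25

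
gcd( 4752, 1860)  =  12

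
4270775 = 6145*695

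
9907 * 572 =5666804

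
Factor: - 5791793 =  - 7^1 * 29^1*103^1*277^1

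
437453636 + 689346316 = 1126799952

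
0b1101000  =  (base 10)104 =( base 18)5E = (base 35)2Y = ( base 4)1220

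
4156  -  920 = 3236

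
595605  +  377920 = 973525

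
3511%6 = 1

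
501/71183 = 501/71183 = 0.01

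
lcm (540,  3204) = 48060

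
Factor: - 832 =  - 2^6 * 13^1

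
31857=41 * 777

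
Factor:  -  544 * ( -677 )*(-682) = - 2^6 * 11^1*17^1 *31^1*677^1   =  -  251172416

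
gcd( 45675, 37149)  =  609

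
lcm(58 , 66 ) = 1914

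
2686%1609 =1077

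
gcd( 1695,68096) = 1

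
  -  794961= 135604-930565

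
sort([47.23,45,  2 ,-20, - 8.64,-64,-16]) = [ - 64, - 20,- 16,-8.64,  2,45, 47.23]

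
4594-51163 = -46569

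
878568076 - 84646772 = 793921304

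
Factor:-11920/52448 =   -  5/22= -  2^( - 1)*5^1*11^( - 1)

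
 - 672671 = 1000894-1673565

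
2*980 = 1960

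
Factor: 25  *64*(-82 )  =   - 131200  =  - 2^7*5^2*41^1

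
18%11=7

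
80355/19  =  4229 + 4/19 = 4229.21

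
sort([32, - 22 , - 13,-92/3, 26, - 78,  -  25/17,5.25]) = [ - 78, - 92/3, - 22,  -  13, - 25/17,5.25, 26, 32] 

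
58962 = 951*62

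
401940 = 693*580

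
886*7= 6202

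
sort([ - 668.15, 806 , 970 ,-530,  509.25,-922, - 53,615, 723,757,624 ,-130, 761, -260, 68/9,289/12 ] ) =[ - 922,  -  668.15, - 530, - 260, - 130, - 53,68/9,289/12,509.25,615, 624, 723,757,761,806, 970] 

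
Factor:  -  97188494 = - 2^1 * 13^1*61^1*233^1*263^1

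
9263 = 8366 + 897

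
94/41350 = 47/20675 = 0.00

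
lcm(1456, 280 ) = 7280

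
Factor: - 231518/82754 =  - 719/257 = -  257^(  -  1 ) * 719^1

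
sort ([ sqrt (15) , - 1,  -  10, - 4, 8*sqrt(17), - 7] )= [  -  10, - 7, - 4, - 1, sqrt( 15),  8*sqrt ( 17)] 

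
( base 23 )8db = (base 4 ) 1012332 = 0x11BE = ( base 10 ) 4542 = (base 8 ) 10676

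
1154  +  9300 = 10454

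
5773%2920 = 2853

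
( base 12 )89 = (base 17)63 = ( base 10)105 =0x69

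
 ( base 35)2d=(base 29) 2p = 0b1010011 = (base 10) 83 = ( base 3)10002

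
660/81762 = 110/13627 = 0.01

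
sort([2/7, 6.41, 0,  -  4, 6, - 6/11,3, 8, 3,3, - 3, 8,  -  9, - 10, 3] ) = [ - 10, - 9,  -  4, - 3,-6/11,  0,2/7,3 , 3, 3, 3,6,6.41, 8,  8 ]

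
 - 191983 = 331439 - 523422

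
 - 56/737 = - 56/737 = -0.08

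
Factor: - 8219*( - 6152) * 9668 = 2^5*769^1*2417^1*8219^1 =488845868384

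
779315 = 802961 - 23646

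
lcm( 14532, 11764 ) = 247044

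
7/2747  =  7/2747=0.00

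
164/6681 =164/6681 = 0.02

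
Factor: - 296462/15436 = - 2^(-1)*17^ ( - 1)*653^1=- 653/34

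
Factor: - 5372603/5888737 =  - 5372603^1*5888737^( - 1) 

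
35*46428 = 1624980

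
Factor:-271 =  - 271^1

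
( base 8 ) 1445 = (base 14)417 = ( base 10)805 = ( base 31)pu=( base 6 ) 3421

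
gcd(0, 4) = 4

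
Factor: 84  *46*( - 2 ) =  - 2^4*3^1  *7^1 * 23^1 =-7728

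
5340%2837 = 2503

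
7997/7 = 1142 + 3/7 = 1142.43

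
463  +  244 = 707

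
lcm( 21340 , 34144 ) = 170720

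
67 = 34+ 33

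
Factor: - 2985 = -3^1*5^1*199^1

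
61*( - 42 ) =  - 2562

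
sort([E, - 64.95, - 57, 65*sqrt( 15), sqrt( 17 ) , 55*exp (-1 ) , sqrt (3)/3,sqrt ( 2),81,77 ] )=[ - 64.95,  -  57,sqrt(3)/3,  sqrt( 2 ), E, sqrt(17), 55 * exp(-1), 77, 81,65*sqrt ( 15)]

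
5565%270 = 165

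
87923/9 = 9769 + 2/9 =9769.22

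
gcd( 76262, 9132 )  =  2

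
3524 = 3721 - 197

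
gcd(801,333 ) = 9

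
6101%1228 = 1189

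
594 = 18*33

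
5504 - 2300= 3204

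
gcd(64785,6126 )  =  3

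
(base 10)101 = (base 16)65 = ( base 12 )85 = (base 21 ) 4H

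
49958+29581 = 79539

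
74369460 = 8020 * 9273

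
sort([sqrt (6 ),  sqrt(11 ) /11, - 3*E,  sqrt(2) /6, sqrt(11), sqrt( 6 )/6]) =[ - 3*  E , sqrt( 2)/6,sqrt(11 )/11, sqrt( 6)/6, sqrt(6 ),sqrt ( 11) ]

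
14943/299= 14943/299=49.98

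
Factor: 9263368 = 2^3*17^1*68113^1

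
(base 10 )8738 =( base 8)21042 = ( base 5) 234423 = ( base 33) 80Q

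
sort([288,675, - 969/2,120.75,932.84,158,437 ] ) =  [  -  969/2, 120.75,158,288, 437, 675,  932.84 ] 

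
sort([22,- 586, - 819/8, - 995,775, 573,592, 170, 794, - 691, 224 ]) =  [ - 995, - 691, - 586, - 819/8 , 22, 170 , 224,573,592,775,794]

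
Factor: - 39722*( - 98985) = 3931882170 =2^1*3^1 * 5^1*6599^1 * 19861^1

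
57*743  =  42351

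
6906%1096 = 330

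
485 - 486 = -1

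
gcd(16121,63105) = 7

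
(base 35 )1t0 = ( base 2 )100011000000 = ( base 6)14212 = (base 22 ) 4di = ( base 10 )2240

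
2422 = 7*346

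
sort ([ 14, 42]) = [ 14, 42]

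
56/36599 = 56/36599 =0.00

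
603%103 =88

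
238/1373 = 238/1373 = 0.17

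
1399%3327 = 1399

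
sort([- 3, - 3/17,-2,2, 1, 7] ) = [ - 3, - 2, - 3/17, 1,2, 7 ] 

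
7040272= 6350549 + 689723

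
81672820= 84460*967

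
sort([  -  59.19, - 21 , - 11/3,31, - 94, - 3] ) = [ - 94, - 59.19, - 21, - 11/3,  -  3,31 ] 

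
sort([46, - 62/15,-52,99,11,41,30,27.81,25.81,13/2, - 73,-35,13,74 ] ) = [-73, -52, - 35, - 62/15,  13/2,11,13, 25.81, 27.81,30,41,46,74,99] 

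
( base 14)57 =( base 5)302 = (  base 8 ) 115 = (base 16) 4d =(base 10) 77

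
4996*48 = 239808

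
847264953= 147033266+700231687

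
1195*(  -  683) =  - 816185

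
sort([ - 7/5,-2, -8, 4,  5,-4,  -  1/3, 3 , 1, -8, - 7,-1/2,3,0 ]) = [ - 8, - 8, - 7,-4,-2, - 7/5, - 1/2, - 1/3, 0  ,  1, 3, 3, 4, 5 ] 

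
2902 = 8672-5770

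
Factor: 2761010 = 2^1*5^1*7^1*39443^1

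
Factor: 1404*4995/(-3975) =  - 467532/265 = - 2^2*3^5 * 5^( - 1)*13^1*37^1*53^( - 1)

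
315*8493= 2675295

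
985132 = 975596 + 9536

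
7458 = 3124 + 4334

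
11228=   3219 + 8009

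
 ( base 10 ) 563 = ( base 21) 15h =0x233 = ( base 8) 1063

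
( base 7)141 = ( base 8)116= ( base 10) 78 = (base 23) 39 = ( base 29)2k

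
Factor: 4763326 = 2^1*1427^1*1669^1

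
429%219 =210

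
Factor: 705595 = 5^1 * 11^1*12829^1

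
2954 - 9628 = - 6674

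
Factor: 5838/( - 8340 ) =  - 7/10 = - 2^( - 1 )  *5^ ( - 1) * 7^1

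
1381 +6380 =7761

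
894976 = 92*9728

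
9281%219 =83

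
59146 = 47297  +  11849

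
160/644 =40/161 = 0.25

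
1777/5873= 1777/5873  =  0.30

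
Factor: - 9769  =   - 9769^1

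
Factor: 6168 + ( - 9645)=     -  3^1*19^1*61^1 = - 3477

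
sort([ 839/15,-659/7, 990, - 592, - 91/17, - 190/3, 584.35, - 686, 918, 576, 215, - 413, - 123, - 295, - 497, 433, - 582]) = [  -  686, - 592, -582, - 497, - 413, - 295, - 123 , - 659/7 ,  -  190/3, - 91/17, 839/15,  215, 433, 576, 584.35,  918,990 ]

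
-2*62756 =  - 125512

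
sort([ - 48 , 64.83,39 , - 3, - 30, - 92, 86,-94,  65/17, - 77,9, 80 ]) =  [ - 94, - 92 ,  -  77, - 48,-30,-3,65/17, 9,39,64.83 , 80,86]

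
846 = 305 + 541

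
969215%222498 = 79223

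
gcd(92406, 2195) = 1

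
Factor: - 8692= - 2^2*41^1*53^1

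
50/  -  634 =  - 1+292/317 = - 0.08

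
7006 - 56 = 6950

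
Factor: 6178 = 2^1*3089^1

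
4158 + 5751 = 9909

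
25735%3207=79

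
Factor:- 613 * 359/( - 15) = 3^ ( - 1) * 5^( - 1)*359^1 * 613^1 = 220067/15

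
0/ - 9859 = 0/1 = -  0.00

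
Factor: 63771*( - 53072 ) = -2^4*3^1*29^1*31^1*107^1*733^1 = - 3384454512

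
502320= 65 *7728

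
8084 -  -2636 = 10720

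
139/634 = 139/634 = 0.22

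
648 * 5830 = 3777840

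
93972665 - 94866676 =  - 894011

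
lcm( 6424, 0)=0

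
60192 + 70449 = 130641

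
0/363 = 0 = 0.00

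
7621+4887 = 12508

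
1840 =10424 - 8584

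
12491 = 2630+9861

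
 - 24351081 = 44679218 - 69030299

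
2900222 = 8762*331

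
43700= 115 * 380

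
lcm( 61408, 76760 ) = 307040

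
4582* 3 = 13746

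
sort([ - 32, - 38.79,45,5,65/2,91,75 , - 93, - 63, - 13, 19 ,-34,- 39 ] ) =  [ - 93, - 63, - 39, - 38.79, - 34,  -  32, - 13,5,19,65/2,45,75 , 91 ] 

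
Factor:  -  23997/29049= - 19^1*23^( - 1) = -19/23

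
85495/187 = 85495/187 = 457.19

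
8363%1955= 543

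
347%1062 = 347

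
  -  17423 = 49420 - 66843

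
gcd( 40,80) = 40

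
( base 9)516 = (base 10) 420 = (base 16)1A4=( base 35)c0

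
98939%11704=5307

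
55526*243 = 13492818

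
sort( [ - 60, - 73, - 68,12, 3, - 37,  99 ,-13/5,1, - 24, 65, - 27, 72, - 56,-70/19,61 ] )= [-73, - 68, - 60, -56, - 37,-27, - 24,  -  70/19, - 13/5,1,3,12, 61,65, 72 , 99 ]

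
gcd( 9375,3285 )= 15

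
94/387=94/387  =  0.24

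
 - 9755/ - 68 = 9755/68 = 143.46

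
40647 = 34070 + 6577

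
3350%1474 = 402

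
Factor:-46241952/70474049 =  - 2^5 * 3^1*131^1 *911^(-1)*3677^1*77359^(  -  1)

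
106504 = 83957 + 22547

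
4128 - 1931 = 2197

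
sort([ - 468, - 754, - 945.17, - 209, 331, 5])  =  [ - 945.17, - 754,-468,-209 , 5 , 331 ] 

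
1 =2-1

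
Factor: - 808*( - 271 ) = 2^3*101^1*271^1 = 218968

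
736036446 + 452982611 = 1189019057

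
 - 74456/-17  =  74456/17 = 4379.76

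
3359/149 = 22 +81/149 = 22.54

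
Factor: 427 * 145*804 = 2^2*3^1*5^1*7^1*29^1*61^1*67^1 = 49779660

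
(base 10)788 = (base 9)1065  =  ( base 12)558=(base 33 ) NT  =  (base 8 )1424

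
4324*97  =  419428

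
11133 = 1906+9227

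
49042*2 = 98084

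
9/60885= 1/6765= 0.00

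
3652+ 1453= 5105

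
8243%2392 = 1067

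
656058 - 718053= - 61995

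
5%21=5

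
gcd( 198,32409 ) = 9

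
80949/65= 1245 + 24/65 = 1245.37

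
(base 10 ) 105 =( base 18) 5f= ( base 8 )151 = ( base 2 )1101001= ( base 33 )36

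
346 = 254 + 92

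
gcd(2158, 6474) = 2158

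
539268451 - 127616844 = 411651607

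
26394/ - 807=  - 8798/269= - 32.71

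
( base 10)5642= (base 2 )1011000001010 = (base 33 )55W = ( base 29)6KG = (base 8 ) 13012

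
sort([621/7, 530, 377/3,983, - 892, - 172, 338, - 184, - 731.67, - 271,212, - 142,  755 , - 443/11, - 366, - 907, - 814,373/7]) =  [ - 907, - 892,- 814, - 731.67 , - 366, - 271, - 184, - 172, - 142, - 443/11, 373/7, 621/7, 377/3,212,338, 530,755, 983]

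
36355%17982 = 391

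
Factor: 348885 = 3^2*5^1  *7753^1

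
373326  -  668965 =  - 295639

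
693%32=21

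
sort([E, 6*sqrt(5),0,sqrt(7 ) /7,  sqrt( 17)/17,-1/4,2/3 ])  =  [ - 1/4,0,sqrt(17)/17, sqrt(7 )/7, 2/3,E,6*sqrt( 5)]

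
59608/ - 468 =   -  14902/117  =  -127.37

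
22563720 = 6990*3228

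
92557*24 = 2221368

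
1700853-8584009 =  - 6883156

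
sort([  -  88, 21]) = [  -  88,  21]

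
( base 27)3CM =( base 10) 2533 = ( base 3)10110211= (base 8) 4745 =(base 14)ccd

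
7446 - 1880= 5566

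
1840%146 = 88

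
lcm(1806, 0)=0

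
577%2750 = 577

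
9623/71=9623/71=   135.54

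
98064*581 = 56975184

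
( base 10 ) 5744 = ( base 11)4352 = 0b1011001110000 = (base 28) 794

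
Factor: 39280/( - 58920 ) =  - 2/3 = - 2^1* 3^( - 1)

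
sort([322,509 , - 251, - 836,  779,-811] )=[-836,  -  811, - 251,322,509, 779]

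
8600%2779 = 263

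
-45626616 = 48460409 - 94087025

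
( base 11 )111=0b10000101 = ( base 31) 49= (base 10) 133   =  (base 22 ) 61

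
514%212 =90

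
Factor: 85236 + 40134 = 125370 = 2^1 * 3^2*5^1  *  7^1*199^1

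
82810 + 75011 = 157821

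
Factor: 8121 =3^1 * 2707^1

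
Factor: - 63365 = - 5^1*19^1*23^1*29^1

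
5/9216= 5/9216 = 0.00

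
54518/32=27259/16=1703.69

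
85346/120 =42673/60 = 711.22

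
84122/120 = 42061/60=701.02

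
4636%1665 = 1306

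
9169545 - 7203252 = 1966293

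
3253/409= 7 + 390/409 =7.95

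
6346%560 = 186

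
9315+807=10122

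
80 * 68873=5509840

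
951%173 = 86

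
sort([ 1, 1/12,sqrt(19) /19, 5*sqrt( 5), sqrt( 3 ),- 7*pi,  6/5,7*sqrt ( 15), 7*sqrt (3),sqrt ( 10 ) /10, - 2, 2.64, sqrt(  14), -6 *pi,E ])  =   [ - 7*pi,- 6*pi, - 2,1/12,sqrt( 19)/19, sqrt( 10 )/10,1,6/5,sqrt(3 ),2.64 , E,sqrt( 14),5*sqrt ( 5) , 7 * sqrt(3 ), 7*sqrt( 15)]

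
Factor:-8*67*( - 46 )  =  24656 = 2^4*23^1* 67^1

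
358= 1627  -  1269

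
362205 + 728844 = 1091049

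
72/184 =9/23= 0.39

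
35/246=35/246 = 0.14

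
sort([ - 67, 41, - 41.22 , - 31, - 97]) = [ - 97, - 67, - 41.22, - 31, 41]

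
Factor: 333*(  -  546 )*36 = -6545448 = - 2^3*3^5* 7^1*13^1*37^1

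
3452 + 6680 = 10132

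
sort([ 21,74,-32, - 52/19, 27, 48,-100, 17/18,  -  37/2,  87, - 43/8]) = [ - 100, - 32, - 37/2, - 43/8, - 52/19,  17/18,21, 27, 48 , 74,87 ]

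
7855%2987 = 1881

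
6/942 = 1/157  =  0.01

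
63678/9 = 21226/3 = 7075.33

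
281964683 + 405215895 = 687180578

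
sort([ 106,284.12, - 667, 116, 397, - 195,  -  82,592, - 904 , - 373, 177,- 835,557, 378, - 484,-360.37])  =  [ - 904, - 835, - 667, - 484, - 373 , - 360.37, - 195 , -82,106,116, 177, 284.12, 378, 397, 557, 592] 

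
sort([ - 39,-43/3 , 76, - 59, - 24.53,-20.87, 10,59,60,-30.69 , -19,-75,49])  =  [ - 75, - 59, - 39, -30.69,-24.53,-20.87, - 19,-43/3, 10, 49,59,60, 76 ] 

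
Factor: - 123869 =  -  97^1*1277^1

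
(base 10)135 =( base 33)43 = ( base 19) 72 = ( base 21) 69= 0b10000111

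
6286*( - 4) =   -  25144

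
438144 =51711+386433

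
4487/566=7+525/566=7.93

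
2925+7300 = 10225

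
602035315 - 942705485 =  - 340670170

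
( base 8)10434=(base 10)4380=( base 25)705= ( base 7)15525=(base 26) 6CC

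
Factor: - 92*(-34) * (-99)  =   - 309672 = - 2^3*3^2*11^1*17^1*23^1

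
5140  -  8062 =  - 2922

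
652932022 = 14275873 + 638656149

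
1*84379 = 84379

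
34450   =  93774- 59324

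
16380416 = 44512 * 368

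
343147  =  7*49021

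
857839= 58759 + 799080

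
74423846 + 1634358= 76058204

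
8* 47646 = 381168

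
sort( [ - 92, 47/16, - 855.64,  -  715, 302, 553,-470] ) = [-855.64, - 715, - 470, - 92, 47/16 , 302, 553] 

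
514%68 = 38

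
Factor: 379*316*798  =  2^3 * 3^1*7^1*19^1*79^1 * 379^1 = 95571672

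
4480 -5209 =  - 729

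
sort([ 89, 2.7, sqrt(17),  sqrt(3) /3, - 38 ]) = [ - 38,sqrt( 3 ) /3 , 2.7, sqrt (17), 89]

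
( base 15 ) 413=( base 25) 1BI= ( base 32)SM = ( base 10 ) 918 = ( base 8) 1626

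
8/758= 4/379 = 0.01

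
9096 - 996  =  8100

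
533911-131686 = 402225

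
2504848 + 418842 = 2923690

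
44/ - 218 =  - 1+87/109 = - 0.20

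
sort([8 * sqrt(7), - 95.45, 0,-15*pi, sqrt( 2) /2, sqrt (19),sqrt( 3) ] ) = [ - 95.45,-15*pi,0,sqrt (2 )/2,  sqrt( 3 ),sqrt(19 ),8*sqrt( 7) ]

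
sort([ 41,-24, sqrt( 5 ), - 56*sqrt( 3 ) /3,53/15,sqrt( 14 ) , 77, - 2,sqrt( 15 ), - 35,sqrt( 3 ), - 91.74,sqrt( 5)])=[ - 91.74, - 35,-56*sqrt( 3 ) /3, - 24, - 2, sqrt(3 ),sqrt( 5 ), sqrt( 5 ),53/15 , sqrt( 14), sqrt( 15),41,  77]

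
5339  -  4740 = 599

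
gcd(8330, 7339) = 1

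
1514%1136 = 378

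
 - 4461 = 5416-9877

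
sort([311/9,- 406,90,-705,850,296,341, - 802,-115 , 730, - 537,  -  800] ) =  [-802,- 800, - 705  , - 537 , - 406, - 115,  311/9,90, 296,341,730,850] 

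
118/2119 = 118/2119=0.06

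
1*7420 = 7420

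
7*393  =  2751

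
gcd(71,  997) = 1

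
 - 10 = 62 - 72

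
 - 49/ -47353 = 49/47353  =  0.00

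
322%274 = 48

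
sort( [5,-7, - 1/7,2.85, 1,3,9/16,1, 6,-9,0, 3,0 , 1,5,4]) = [ - 9, -7, - 1/7,0 , 0, 9/16,1, 1 , 1 , 2.85,3,  3, 4,5,5, 6 ]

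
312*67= 20904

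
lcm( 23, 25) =575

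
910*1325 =1205750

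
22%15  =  7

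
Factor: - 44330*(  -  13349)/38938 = 295880585/19469  =  5^1*7^1 *11^1*13^1*31^1*1907^1*19469^( - 1) 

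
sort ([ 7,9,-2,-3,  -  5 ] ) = [  -  5,-3, - 2, 7, 9]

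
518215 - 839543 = - 321328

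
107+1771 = 1878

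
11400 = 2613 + 8787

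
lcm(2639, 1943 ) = 176813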